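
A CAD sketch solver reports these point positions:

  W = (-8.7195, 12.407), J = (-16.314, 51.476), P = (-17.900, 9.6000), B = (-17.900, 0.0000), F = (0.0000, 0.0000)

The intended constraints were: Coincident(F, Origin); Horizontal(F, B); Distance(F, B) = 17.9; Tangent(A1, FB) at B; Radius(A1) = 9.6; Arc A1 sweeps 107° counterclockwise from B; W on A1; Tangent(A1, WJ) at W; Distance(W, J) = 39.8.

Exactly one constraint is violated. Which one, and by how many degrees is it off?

Tangent(A1, WJ) at W — off by 6.00°.

F = (0.00, 0.00) ✓; F.y = 0.00, B.y = 0.00 ✓; |FB| = 17.90 ✓; ∠(PB, BF) = 90.00° ✓; |PB| = 9.600 ✓; bearing(P→W) − bearing(P→B) = 107.0° ✓; |PW| = 9.600 ✓; ∠(PW, WJ) = 96.00° ✗; |WJ| = 39.80 ✓.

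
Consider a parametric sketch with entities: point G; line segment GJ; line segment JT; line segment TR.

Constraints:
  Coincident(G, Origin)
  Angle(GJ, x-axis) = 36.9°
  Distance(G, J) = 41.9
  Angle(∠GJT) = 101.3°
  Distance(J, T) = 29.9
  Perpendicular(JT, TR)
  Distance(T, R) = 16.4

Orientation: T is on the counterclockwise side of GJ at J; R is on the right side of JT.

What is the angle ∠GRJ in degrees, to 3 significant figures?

27.7°

G is at the origin; GJ runs at 36.9° with length 41.9, so J = 41.9·(cos 36.9°, sin 36.9°) = (33.5, 25.2). ∠GJT = 101.3°, so JT runs at 36.9° + (180° − 101.3°) = 116° from the x-axis; with |JT| = 29.9, T = J + 29.9·(cos 116°, sin 116°) = (20.6, 52.1). The perpendicularity gives TR at right angles to JT; with |TR| = 16.4 on the right of JT, R = T + 16.4·(0.902, 0.432) = (35.4, 59.2). Then cos ∠GRJ = RG·RJ / (|RG||RJ|), giving 27.7°.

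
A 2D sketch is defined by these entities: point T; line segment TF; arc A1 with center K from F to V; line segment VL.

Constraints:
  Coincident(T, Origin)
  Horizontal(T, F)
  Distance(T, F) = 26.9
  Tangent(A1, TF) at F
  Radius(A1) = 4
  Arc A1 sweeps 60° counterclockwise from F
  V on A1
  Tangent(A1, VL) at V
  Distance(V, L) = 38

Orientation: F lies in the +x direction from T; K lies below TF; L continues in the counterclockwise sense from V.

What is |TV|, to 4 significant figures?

23.52

T is at the origin; TF is horizontal with |TF| = 26.9 and F on the +x side, so F = (26.90, 0.000). The tangent condition forces KF to be normal to TF, so K = F + (0, -4) = (26.90, -4.000). On A1, F sits at bearing 90° from K; a 60° counterclockwise sweep puts V at bearing 150°, so V = K + 4.0·(cos 150°, sin 150°) = (23.44, -2.000). Then |TV| = |V − T| = 23.52.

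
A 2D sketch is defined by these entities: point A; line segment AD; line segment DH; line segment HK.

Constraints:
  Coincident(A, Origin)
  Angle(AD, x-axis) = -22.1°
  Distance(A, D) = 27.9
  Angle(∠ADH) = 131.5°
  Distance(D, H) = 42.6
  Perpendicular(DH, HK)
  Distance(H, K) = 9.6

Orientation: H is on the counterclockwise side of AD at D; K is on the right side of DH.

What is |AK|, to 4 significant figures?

68.28

A is at the origin; AD runs at -22.1° with length 27.9, so D = 27.9·(cos -22.1°, sin -22.1°) = (25.85, -10.50). ∠ADH = 131.5°, so DH runs at -22.1° + (180° − 131.5°) = 26.40° from the x-axis; with |DH| = 42.6, H = D + 42.6·(cos 26.40°, sin 26.40°) = (64.01, 8.445). DH ⟂ HK; with |HK| = 9.6 on the right of DH, K = H + 9.6·(0.4446, -0.8957) = (68.28, -0.1540). Then |AK| = |K − A| = 68.28.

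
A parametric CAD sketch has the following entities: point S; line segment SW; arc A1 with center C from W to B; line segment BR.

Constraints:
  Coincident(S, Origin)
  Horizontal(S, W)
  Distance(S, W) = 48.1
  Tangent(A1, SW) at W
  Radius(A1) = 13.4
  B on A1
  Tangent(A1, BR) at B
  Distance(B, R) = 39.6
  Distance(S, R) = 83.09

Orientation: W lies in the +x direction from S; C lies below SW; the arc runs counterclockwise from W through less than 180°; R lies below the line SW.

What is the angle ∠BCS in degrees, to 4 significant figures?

58.33°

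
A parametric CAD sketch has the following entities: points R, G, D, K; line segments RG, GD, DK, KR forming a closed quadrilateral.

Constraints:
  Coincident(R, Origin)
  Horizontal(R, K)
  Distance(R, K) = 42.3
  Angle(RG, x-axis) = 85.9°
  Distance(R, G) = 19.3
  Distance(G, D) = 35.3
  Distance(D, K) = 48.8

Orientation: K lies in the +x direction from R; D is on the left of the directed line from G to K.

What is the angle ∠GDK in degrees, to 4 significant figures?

62.66°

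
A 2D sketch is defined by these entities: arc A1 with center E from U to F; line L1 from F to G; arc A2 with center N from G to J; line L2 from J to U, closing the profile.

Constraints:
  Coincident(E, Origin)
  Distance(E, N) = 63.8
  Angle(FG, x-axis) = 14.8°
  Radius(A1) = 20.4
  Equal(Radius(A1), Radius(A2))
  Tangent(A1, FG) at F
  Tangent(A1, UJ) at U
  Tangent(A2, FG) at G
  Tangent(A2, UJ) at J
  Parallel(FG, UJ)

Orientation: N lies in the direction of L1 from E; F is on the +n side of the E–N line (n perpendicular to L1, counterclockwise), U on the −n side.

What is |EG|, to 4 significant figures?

66.98

The slot axis is L1's direction at 14.8°, so u = (cos 14.8°, sin 14.8°) = (0.9668, 0.2554) and n = (−sin 14.8°, cos 14.8°) = (-0.2554, 0.9668). E is at the origin and N lies 63.8 along u from E, so N = 63.8·u = (61.68, 16.30). Tangency of A1 to both parallel lines with radius 20.4 puts F and U at E ± 20.4·n: F = (-5.211, 19.72), U = (5.211, -19.72). Equal radii place G and J the same way about N: G = N + 20.4·n = (56.47, 36.02), J = N − 20.4·n = (66.89, -3.426). Then |EG| = |G − E| = 66.98.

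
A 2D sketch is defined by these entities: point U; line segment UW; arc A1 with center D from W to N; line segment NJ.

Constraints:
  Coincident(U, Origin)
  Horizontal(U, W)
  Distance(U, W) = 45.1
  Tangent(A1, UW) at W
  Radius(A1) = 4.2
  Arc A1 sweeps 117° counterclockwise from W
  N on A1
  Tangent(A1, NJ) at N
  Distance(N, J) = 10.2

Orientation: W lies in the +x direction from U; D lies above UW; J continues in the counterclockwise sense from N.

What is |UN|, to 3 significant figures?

49.2

A1 meets UW tangentially, so DW is at right angles to UW, so D = W + (0, 4.2) = (45.1, 4.20). On A1, W sits at bearing -90° from D; a 117° counterclockwise sweep puts N at bearing 27°, so N = D + 4.2·(cos 27°, sin 27°) = (48.8, 6.11). Then |UN| = |N − U| = 49.2.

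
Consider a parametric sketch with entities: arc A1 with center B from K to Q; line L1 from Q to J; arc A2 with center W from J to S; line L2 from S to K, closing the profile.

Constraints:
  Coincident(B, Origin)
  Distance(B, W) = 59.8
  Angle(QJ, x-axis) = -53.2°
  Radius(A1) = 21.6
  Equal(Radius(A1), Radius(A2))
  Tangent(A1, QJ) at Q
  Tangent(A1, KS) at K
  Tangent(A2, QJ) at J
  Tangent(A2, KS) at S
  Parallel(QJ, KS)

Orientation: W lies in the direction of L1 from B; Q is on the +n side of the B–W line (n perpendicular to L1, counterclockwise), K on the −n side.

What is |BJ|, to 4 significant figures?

63.58

Tangency of A1 to both parallel lines with radius 21.6 puts Q and K at B ± 21.6·n: Q = (17.30, 12.94), K = (-17.30, -12.94). Equal radii place J and S the same way about W: J = W + 21.6·n = (53.12, -34.94), S = W − 21.6·n = (18.53, -60.82). Then |BJ| = |J − B| = 63.58.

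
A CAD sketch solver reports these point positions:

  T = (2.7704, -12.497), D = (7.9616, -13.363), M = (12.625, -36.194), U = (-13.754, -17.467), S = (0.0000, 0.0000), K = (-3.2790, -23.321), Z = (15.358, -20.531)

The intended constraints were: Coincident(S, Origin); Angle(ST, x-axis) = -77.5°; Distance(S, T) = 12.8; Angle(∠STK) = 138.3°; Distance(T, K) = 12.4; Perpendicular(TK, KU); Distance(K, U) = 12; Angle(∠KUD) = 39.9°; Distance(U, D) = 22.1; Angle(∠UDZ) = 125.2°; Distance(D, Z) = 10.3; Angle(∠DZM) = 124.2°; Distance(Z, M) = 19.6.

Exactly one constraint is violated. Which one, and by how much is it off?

Distance(Z, M) = 19.6 — off by 3.70.

S = (0.00, 0.00) ✓; ST at -77.50° ✓; |ST| = 12.80 ✓; ∠STK = 138.3° ✓; |TK| = 12.40 ✓; ∠(TK, KU) = 90.00° ✓; |KU| = 12.00 ✓; ∠KUD = 39.90° ✓; |UD| = 22.10 ✓; ∠UDZ = 125.2° ✓; |DZ| = 10.30 ✓; ∠DZM = 124.2° ✓; |ZM| = 15.90 ✗.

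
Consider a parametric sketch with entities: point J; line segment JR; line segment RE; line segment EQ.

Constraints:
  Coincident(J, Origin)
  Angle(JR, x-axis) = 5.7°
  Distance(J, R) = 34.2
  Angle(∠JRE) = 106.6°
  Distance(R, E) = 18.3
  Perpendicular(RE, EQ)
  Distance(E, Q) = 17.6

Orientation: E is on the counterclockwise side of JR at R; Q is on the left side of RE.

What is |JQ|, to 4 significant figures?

31.91

∠JRE = 106.6°, so RE runs at 5.7° + (180° − 106.6°) = 79.10° from the x-axis; with |RE| = 18.3, E = R + 18.3·(cos 79.10°, sin 79.10°) = (37.49, 21.37). RE is perpendicular to EQ; with |EQ| = 17.6 on the left of RE, Q = E + 17.6·(-0.9820, 0.1891) = (20.21, 24.69). Then |JQ| = |Q − J| = 31.91.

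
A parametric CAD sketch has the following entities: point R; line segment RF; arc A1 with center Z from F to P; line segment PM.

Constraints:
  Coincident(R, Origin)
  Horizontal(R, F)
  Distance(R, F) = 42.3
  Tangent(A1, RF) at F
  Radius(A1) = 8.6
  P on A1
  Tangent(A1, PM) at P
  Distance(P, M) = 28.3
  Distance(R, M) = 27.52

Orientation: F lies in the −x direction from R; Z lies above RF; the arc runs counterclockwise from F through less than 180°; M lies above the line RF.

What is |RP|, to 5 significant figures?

36.352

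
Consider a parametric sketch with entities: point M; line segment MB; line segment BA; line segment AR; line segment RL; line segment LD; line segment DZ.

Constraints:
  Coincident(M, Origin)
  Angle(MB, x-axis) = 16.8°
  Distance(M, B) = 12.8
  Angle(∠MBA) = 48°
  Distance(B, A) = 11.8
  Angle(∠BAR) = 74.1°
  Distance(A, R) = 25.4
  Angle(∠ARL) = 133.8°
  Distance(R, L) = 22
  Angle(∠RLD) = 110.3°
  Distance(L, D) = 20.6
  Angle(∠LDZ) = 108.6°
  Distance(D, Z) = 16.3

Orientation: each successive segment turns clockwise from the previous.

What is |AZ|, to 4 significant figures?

35.84

M is at the origin; MB runs at 16.8° with length 12.8, so B = (12.25, 3.700). ∠MBA = 48.0° gives BA at -115.2° from the x-axis; with |BA| = 11.8, A = (7.229, -6.977). ∠BAR = 74.1° gives AR at 138.9° from the x-axis; with |AR| = 25.4, R = (-11.91, 9.720). ∠ARL = 133.8° gives RL at 92.70° from the x-axis; with |RL| = 22.0, L = (-12.95, 31.70). ∠RLD = 110.3° gives LD at 23.00° from the x-axis; with |LD| = 20.6, D = (6.015, 39.74). ∠LDZ = 108.6° gives DZ at -48.40° from the x-axis; with |DZ| = 16.3, Z = (16.84, 27.56). Then |AZ| = |Z − A| = 35.84.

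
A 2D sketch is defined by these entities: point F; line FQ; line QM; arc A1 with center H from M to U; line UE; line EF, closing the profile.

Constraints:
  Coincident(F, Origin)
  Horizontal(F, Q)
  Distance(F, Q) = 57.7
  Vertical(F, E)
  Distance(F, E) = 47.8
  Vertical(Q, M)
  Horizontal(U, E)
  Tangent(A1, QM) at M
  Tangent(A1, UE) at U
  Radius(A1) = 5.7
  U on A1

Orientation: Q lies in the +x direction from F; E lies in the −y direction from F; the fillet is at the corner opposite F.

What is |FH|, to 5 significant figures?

66.906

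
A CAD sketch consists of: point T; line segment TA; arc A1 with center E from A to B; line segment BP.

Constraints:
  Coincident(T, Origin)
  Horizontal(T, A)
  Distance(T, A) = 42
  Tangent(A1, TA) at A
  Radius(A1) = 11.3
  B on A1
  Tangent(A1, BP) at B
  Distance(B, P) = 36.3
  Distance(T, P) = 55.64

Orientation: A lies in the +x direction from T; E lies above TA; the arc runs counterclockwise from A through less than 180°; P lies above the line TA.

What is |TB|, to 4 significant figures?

54.17

Checks: |EB| = 11.30 ✓; ∠(EB, BP) = 90.00° ✓; |BP| = 36.30 ✓; |TP| = 55.64 ✓.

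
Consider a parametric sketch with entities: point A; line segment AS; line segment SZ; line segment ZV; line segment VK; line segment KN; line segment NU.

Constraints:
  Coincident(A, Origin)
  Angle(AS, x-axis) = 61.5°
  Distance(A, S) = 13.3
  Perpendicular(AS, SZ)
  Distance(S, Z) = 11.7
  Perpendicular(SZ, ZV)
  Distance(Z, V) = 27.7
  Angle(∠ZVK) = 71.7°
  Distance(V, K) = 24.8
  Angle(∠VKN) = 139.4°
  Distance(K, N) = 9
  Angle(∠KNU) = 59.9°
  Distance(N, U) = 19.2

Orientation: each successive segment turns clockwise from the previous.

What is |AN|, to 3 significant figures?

16.5

A is at the origin; AS runs at 61.5° with length 13.3, so S = (6.35, 11.7). AS ⟂ SZ, so SZ runs at -28.5°; with |SZ| = 11.7, Z = (16.6, 6.11). The perpendicularity gives ZV at right angles to SZ, so ZV runs at -118°; with |ZV| = 27.7, V = (3.41, -18.2). ∠ZVK = 71.7° gives VK at 133° from the x-axis; with |VK| = 24.8, K = (-13.6, -0.159). ∠VKN = 139.4° gives KN at 92.6° from the x-axis; with |KN| = 9.0, N = (-14.0, 8.83). Then |AN| = |N − A| = 16.5.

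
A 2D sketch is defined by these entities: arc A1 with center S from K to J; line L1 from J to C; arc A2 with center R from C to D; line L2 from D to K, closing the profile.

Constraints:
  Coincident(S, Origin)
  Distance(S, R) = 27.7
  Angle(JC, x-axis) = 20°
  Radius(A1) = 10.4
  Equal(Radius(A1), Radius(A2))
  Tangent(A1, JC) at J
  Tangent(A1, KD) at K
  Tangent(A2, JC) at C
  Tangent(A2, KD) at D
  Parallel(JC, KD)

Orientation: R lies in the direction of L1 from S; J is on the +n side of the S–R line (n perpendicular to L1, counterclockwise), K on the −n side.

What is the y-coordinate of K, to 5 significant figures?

-9.7728

The slot axis is L1's direction at 20.0°, so u = (cos 20.0°, sin 20.0°) = (0.93969, 0.34202) and n = (−sin 20.0°, cos 20.0°) = (-0.34202, 0.93969). S is at the origin and R lies 27.7 along u from S, so R = 27.7·u = (26.029, 9.4740). Tangency of A1 to both parallel lines with radius 10.4 puts J and K at S ± 10.4·n: J = (-3.5570, 9.7728), K = (3.5570, -9.7728). So K.y = -9.7728.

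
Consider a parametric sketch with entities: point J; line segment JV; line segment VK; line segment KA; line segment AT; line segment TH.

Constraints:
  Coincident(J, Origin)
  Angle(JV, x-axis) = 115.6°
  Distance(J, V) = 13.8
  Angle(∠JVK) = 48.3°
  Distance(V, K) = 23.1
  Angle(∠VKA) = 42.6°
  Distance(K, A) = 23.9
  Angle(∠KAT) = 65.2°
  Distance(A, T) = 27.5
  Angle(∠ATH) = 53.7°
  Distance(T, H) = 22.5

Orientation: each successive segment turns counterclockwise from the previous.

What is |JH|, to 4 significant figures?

16.10

J is at the origin; JV runs at 115.6° with length 13.8, so V = (-5.963, 12.45). ∠JVK = 48.3° gives VK at -112.7° from the x-axis; with |VK| = 23.1, K = (-14.88, -8.865). ∠VKA = 42.6° gives KA at 24.70° from the x-axis; with |KA| = 23.9, A = (6.836, 1.122). ∠KAT = 65.2° gives AT at 139.5° from the x-axis; with |AT| = 27.5, T = (-14.08, 18.98). ∠ATH = 53.7° gives TH at -94.20° from the x-axis; with |TH| = 22.5, H = (-15.72, -3.458). Then |JH| = |H − J| = 16.10.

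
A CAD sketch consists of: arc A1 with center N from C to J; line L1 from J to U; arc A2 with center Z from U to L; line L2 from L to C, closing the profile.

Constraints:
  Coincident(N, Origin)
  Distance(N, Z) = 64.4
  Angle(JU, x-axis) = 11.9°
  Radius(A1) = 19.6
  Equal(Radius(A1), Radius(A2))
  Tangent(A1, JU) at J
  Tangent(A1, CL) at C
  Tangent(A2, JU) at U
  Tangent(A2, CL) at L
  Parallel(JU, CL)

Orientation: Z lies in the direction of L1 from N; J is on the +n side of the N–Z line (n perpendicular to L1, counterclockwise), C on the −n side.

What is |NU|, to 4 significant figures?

67.32

Tangency of A1 to both parallel lines with radius 19.6 puts J and C at N ± 19.6·n: J = (-4.042, 19.18), C = (4.042, -19.18). Equal radii place U and L the same way about Z: U = Z + 19.6·n = (58.97, 32.46), L = Z − 19.6·n = (67.06, -5.899). Then |NU| = |U − N| = 67.32.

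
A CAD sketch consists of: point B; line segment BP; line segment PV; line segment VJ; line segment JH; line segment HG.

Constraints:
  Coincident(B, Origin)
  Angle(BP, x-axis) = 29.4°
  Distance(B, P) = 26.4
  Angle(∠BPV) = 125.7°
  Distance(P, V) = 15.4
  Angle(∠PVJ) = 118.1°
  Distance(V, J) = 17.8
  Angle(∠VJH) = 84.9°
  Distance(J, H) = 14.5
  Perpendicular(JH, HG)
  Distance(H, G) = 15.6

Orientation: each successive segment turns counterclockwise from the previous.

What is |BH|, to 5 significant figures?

25.842

B is at the origin; BP runs at 29.4° with length 26.4, so P = (23.000, 12.960). ∠BPV = 125.7° gives PV at 83.700° from the x-axis; with |PV| = 15.4, V = (24.690, 28.267). ∠PVJ = 118.1° gives VJ at 145.60° from the x-axis; with |VJ| = 17.8, J = (10.003, 38.323). ∠VJH = 84.9° gives JH at -119.30° from the x-axis; with |JH| = 14.5, H = (2.9069, 25.678). Then |BH| = |H − B| = 25.842.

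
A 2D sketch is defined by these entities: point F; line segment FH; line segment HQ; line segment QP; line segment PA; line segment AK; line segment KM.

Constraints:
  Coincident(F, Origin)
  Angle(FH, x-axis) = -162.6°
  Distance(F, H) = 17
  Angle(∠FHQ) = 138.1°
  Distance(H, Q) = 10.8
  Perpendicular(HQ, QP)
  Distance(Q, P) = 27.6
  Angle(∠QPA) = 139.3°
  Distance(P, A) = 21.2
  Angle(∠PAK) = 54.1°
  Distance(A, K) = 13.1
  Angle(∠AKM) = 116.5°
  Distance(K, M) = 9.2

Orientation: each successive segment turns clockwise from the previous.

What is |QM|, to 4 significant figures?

26.88

F is at the origin; FH runs at -162.6° with length 17.0, so H = (-16.22, -5.084). ∠FHQ = 138.1° gives HQ at 155.5° from the x-axis; with |HQ| = 10.8, Q = (-26.05, -0.6050). The perpendicularity gives QP at right angles to HQ, so QP runs at 65.50°; with |QP| = 27.6, P = (-14.60, 24.51). ∠QPA = 139.3° gives PA at 24.80° from the x-axis; with |PA| = 21.2, A = (4.641, 33.40). ∠PAK = 54.1° gives AK at -101.1° from the x-axis; with |AK| = 13.1, K = (2.119, 20.55). ∠AKM = 116.5° gives KM at -164.6° from the x-axis; with |KM| = 9.2, M = (-6.751, 18.10). Then |QM| = |M − Q| = 26.88.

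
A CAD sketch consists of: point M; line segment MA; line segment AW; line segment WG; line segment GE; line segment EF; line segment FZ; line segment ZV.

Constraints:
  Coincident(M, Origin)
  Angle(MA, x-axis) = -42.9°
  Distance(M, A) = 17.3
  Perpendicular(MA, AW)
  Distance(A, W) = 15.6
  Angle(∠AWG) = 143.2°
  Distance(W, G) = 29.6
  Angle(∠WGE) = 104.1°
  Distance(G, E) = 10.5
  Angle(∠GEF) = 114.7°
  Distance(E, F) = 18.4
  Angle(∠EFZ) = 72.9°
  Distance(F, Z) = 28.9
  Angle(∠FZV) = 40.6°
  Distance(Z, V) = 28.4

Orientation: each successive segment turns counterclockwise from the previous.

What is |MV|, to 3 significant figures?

37.6

M is at the origin; MA runs at -42.9° with length 17.3, so A = (12.7, -11.8). MA ⟂ AW, so AW runs at 47.1°; with |AW| = 15.6, W = (23.3, -0.349). ∠AWG = 143.2° gives WG at 83.9° from the x-axis; with |WG| = 29.6, G = (26.4, 29.1). ∠WGE = 104.1° gives GE at 160° from the x-axis; with |GE| = 10.5, E = (16.6, 32.7). ∠GEF = 114.7° gives EF at -135° from the x-axis; with |EF| = 18.4, F = (3.60, 19.7). ∠EFZ = 72.9° gives FZ at -27.8° from the x-axis; with |FZ| = 28.9, Z = (29.2, 6.20). ∠FZV = 40.6° gives ZV at 112° from the x-axis; with |ZV| = 28.4, V = (18.7, 32.6). Then |MV| = |V − M| = 37.6.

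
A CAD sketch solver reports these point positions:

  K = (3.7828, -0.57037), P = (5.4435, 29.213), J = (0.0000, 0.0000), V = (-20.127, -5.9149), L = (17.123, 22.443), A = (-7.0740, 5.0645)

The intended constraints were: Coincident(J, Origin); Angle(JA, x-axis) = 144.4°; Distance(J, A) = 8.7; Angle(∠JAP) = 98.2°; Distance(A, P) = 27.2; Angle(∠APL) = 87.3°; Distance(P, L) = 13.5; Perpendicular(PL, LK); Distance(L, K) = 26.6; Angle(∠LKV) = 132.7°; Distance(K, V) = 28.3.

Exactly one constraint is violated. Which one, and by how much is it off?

Distance(K, V) = 28.3 — off by 3.80.

J = (0.00, 0.00) ✓; JA at 144.4° ✓; |JA| = 8.700 ✓; ∠JAP = 98.20° ✓; |AP| = 27.20 ✓; ∠APL = 87.30° ✓; |PL| = 13.50 ✓; ∠(PL, LK) = 90.00° ✓; |LK| = 26.60 ✓; ∠LKV = 132.7° ✓; |KV| = 24.50 ✗.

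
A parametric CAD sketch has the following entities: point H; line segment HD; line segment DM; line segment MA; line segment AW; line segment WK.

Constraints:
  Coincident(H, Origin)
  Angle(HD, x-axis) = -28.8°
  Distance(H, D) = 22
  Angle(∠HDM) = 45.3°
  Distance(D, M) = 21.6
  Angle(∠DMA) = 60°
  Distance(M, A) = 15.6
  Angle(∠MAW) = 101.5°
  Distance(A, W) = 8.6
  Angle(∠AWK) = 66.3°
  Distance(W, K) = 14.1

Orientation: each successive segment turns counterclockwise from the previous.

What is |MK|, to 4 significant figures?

6.493

H is at the origin; HD runs at -28.8° with length 22.0, so D = (19.28, -10.60). ∠HDM = 45.3° gives DM at 105.9° from the x-axis; with |DM| = 21.6, M = (13.36, 10.18). ∠DMA = 60.0° gives MA at -134.1° from the x-axis; with |MA| = 15.6, A = (2.505, -1.028). ∠MAW = 101.5° gives AW at -55.60° from the x-axis; with |AW| = 8.6, W = (7.364, -8.124). ∠AWK = 66.3° gives WK at 58.10° from the x-axis; with |WK| = 14.1, K = (14.81, 3.847). Then |MK| = |K − M| = 6.493.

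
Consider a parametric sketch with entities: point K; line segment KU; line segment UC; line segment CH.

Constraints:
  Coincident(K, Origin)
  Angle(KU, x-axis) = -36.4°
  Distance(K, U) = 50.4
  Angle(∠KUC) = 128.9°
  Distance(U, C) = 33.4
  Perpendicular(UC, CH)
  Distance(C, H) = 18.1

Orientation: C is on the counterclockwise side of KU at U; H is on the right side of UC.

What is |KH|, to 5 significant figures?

86.703

K is at the origin; KU runs at -36.4° with length 50.4, so U = 50.4·(cos -36.4°, sin -36.4°) = (40.567, -29.908). ∠KUC = 128.9°, so UC runs at -36.4° + (180° − 128.9°) = 14.700° from the x-axis; with |UC| = 33.4, C = U + 33.4·(cos 14.700°, sin 14.700°) = (72.873, -21.433). The perpendicularity gives CH at right angles to UC; with |CH| = 18.1 on the right of UC, H = C + 18.1·(0.25376, -0.96727) = (77.466, -38.940). Then |KH| = |H − K| = 86.703.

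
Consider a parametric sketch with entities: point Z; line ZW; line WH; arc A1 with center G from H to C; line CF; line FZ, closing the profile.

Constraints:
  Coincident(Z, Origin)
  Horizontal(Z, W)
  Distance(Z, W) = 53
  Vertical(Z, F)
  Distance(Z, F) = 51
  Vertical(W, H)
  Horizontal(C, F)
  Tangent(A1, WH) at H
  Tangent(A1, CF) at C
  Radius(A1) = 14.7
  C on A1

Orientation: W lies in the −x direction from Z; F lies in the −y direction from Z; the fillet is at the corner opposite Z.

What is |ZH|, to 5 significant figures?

64.239

Z is at the origin; Z and W share the same y with |ZW| = 53.0 and W on the −x side, so W = (-53.000, 0.0000). ZF is vertical with |ZF| = 51.0 and F on the −y side, so F = (0.0000, -51.000). The virtual corner opposite Z is at (-53.000, -51.000). Tangency of A1 to WH means the radius GH is perpendicular to WH and the tangent condition forces GC to be normal to CF, with radius 14.7, so the center G sits 14.7 in from both sides at G = (-38.300, -36.300). That places the tangent points at H = (-53.000, -36.300) on WH and C = (-38.300, -51.000) on CF. Then |ZH| = |H − Z| = 64.239.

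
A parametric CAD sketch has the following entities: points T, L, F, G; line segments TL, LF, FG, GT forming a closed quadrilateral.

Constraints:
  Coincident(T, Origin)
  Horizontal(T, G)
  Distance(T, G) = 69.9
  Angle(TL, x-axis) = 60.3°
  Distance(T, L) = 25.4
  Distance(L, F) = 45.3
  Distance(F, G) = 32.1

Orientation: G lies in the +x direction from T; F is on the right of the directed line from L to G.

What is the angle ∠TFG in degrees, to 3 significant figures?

137°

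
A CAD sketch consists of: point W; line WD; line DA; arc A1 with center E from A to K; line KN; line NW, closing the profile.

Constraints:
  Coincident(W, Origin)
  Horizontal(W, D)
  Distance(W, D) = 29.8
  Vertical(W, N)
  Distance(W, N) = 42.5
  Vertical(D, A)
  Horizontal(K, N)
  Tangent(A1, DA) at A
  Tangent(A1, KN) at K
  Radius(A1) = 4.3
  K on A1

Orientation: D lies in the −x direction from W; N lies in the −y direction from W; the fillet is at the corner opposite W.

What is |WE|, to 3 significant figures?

45.9

W is at the origin; WD is horizontal with |WD| = 29.8 and D on the −x side, so D = (-29.8, 0.00). W and N share the same x with |WN| = 42.5 and N on the −y side, so N = (0.00, -42.5). The virtual corner opposite W is at (-29.8, -42.5). A1 meets DA tangentially, so EA is at right angles to DA and tangency of A1 to KN means the radius EK is perpendicular to KN, with radius 4.3, so the center E sits 4.3 in from both sides at E = (-25.5, -38.2). Then |WE| = |E − W| = 45.9.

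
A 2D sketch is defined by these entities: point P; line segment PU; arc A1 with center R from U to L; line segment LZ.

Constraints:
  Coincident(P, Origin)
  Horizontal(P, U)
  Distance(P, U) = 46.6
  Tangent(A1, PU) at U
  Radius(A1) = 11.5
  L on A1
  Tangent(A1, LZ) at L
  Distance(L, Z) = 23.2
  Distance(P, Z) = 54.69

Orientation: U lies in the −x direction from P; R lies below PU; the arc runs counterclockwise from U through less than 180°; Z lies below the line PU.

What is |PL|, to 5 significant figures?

58.553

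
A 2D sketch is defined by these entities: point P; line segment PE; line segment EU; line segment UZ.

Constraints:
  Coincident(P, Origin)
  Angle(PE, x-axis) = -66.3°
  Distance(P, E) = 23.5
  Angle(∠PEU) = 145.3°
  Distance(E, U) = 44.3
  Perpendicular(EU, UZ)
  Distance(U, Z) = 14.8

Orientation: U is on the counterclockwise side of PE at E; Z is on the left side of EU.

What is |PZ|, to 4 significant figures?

63.64

P is at the origin; PE runs at -66.3° with length 23.5, so E = 23.5·(cos -66.3°, sin -66.3°) = (9.446, -21.52). ∠PEU = 145.3°, so EU runs at -66.3° + (180° − 145.3°) = -31.60° from the x-axis; with |EU| = 44.3, U = E + 44.3·(cos -31.60°, sin -31.60°) = (47.18, -44.73). EU ⟂ UZ; with |UZ| = 14.8 on the left of EU, Z = U + 14.8·(0.5240, 0.8517) = (54.93, -32.13). Then |PZ| = |Z − P| = 63.64.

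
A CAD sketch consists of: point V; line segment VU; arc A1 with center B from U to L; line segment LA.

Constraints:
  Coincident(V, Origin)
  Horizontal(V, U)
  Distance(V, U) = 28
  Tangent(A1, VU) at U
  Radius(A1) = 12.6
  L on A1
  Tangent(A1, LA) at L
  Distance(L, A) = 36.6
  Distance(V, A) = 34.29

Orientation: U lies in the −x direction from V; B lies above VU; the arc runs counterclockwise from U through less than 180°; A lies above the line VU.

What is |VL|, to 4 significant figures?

18.66

Checks: ∠(BU, UV) = 90.00° ✓; |BU| = 12.60 ✓; |BL| = 12.60 ✓; ∠(BL, LA) = 90.00° ✓; |LA| = 36.60 ✓; |VA| = 34.29 ✓.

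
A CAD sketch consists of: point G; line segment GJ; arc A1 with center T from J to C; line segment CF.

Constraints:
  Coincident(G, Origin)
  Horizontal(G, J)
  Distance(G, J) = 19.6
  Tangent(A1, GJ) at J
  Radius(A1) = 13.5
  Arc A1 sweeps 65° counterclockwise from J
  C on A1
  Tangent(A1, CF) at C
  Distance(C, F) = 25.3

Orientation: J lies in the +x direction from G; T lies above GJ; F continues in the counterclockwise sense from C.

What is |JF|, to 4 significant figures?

38.34

On A1, J sits at bearing -90° from T; a 65° counterclockwise sweep puts C at bearing -25°, so C = T + 13.5·(cos -25°, sin -25°) = (31.84, 7.795). The tangent condition forces TC to be normal to CF, so CF runs along (−sin -25°, cos -25°); with |CF| = 25.3, F = (42.53, 30.72). Then |JF| = |F − J| = 38.34.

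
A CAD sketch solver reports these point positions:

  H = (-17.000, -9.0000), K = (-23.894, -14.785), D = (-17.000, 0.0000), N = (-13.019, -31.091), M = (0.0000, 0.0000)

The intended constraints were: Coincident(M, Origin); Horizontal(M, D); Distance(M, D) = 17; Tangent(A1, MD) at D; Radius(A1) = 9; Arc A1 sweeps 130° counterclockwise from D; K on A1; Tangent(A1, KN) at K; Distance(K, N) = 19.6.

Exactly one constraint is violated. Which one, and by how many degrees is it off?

Tangent(A1, KN) at K — off by 6.30°.

M = (0.00, 0.00) ✓; M.y = 0.00, D.y = 0.00 ✓; |MD| = 17.00 ✓; ∠(HD, DM) = 90.00° ✓; |HD| = 9.000 ✓; bearing(H→K) − bearing(H→D) = 130.0° ✓; |HK| = 9.000 ✓; ∠(HK, KN) = 96.30° ✗; |KN| = 19.60 ✓.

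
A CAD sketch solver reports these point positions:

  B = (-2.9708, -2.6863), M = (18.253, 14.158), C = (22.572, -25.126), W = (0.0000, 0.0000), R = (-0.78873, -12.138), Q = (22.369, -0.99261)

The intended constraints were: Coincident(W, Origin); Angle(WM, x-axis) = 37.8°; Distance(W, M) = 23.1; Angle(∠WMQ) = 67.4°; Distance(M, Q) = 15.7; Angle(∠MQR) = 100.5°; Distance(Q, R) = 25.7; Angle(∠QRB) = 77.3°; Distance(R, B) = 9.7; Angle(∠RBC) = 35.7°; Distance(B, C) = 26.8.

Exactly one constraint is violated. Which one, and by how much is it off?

Distance(B, C) = 26.8 — off by 7.20.

W = (0.00, 0.00) ✓; WM at 37.80° ✓; |WM| = 23.10 ✓; ∠WMQ = 67.40° ✓; |MQ| = 15.70 ✓; ∠MQR = 100.5° ✓; |QR| = 25.70 ✓; ∠QRB = 77.30° ✓; |RB| = 9.700 ✓; ∠RBC = 35.70° ✓; |BC| = 34.00 ✗.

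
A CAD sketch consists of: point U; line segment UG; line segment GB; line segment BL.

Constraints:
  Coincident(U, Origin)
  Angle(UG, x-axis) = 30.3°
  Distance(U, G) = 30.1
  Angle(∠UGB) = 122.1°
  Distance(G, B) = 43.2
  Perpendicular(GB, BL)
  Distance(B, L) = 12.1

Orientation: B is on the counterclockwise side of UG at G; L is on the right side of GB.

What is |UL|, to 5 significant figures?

70.126

U is at the origin; UG runs at 30.3° with length 30.1, so G = 30.1·(cos 30.3°, sin 30.3°) = (25.988, 15.186). ∠UGB = 122.1°, so GB runs at 30.3° + (180° − 122.1°) = 88.200° from the x-axis; with |GB| = 43.2, B = G + 43.2·(cos 88.200°, sin 88.200°) = (27.345, 58.365). GB ⟂ BL; with |BL| = 12.1 on the right of GB, L = B + 12.1·(0.99951, -0.031411) = (39.439, 57.985). Then |UL| = |L − U| = 70.126.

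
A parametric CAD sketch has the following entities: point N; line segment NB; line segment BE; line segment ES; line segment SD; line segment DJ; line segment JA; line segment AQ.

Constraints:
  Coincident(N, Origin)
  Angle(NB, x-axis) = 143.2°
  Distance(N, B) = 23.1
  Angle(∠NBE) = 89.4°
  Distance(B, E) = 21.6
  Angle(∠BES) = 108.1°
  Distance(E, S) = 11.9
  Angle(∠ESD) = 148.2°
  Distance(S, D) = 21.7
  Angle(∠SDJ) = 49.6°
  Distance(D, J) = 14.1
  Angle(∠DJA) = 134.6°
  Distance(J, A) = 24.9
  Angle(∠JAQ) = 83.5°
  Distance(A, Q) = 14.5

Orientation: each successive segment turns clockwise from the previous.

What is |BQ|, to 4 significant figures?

29.94

N is at the origin; NB runs at 143.2° with length 23.1, so B = (-18.50, 13.84). ∠NBE = 89.4° gives BE at 52.60° from the x-axis; with |BE| = 21.6, E = (-5.378, 31.00). ∠BES = 108.1° gives ES at -19.30° from the x-axis; with |ES| = 11.9, S = (5.854, 27.06). ∠ESD = 148.2° gives SD at -51.10° from the x-axis; with |SD| = 21.7, D = (19.48, 10.18). ∠SDJ = 49.6° gives DJ at 178.5° from the x-axis; with |DJ| = 14.1, J = (5.385, 10.54). ∠DJA = 134.6° gives JA at 133.1° from the x-axis; with |JA| = 24.9, A = (-11.63, 28.73). ∠JAQ = 83.5° gives AQ at 36.60° from the x-axis; with |AQ| = 14.5, Q = (0.01262, 37.37). Then |BQ| = |Q − B| = 29.94.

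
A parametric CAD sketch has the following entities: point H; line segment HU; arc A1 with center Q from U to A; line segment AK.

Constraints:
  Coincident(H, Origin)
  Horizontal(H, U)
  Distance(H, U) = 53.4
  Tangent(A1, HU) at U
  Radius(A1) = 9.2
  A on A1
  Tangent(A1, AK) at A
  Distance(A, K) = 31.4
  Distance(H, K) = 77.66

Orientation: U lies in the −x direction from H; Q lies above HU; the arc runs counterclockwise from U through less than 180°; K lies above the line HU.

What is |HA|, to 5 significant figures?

48.942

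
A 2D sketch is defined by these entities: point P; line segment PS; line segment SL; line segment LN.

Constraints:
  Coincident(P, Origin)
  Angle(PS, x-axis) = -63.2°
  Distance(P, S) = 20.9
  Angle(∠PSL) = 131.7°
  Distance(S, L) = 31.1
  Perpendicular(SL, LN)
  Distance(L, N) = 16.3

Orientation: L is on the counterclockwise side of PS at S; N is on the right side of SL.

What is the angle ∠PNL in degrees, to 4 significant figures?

54.67°

∠PSL = 131.7°, so SL runs at -63.2° + (180° − 131.7°) = -14.90° from the x-axis; with |SL| = 31.1, L = S + 31.1·(cos -14.90°, sin -14.90°) = (39.48, -26.65). SL ⟂ LN; with |LN| = 16.3 on the right of SL, N = L + 16.3·(-0.2571, -0.9664) = (35.29, -42.40). Then cos ∠PNL = NP·NL / (|NP||NL|), giving 54.67°.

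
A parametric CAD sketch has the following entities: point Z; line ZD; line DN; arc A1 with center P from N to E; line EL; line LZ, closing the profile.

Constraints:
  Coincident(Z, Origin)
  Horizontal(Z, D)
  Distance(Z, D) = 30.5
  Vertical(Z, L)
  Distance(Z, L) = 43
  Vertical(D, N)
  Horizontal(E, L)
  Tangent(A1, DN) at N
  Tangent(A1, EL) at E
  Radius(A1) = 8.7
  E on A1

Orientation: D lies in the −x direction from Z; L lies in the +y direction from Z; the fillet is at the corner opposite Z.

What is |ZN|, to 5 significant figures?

45.899

The virtual corner opposite Z is at (-30.500, 43.000). A1 meets DN tangentially, so PN is at right angles to DN and A1 meets EL tangentially, so PE is at right angles to EL, with radius 8.7, so the center P sits 8.7 in from both sides at P = (-21.800, 34.300). That places the tangent points at N = (-30.500, 34.300) on DN and E = (-21.800, 43.000) on EL. Then |ZN| = |N − Z| = 45.899.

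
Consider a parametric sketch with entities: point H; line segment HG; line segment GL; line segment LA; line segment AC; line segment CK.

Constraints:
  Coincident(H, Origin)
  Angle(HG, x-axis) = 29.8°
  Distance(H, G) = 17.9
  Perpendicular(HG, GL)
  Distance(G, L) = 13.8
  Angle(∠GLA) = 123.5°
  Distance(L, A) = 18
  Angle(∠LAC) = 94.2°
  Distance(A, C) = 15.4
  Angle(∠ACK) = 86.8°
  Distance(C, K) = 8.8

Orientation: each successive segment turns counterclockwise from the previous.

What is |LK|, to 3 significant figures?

18.6

H is at the origin; HG runs at 29.8° with length 17.9, so G = (15.5, 8.90). HG is perpendicular to GL, so GL runs at 120°; with |GL| = 13.8, L = (8.67, 20.9). ∠GLA = 123.5° gives LA at 176° from the x-axis; with |LA| = 18.0, A = (-9.29, 22.0). ∠LAC = 94.2° gives AC at -97.9° from the x-axis; with |AC| = 15.4, C = (-11.4, 6.78). ∠ACK = 86.8° gives CK at -4.70° from the x-axis; with |CK| = 8.8, K = (-2.63, 6.06). Then |LK| = |K − L| = 18.6.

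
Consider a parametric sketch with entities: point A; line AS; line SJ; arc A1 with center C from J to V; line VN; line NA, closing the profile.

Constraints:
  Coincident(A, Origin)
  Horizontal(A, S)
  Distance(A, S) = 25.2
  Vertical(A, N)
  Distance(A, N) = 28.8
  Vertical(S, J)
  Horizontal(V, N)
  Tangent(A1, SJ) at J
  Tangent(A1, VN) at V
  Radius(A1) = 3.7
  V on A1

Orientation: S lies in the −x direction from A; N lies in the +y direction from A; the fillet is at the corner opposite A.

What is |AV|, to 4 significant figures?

35.94

The virtual corner opposite A is at (-25.20, 28.80). The tangent condition forces CJ to be normal to SJ and A1 meets VN tangentially, so CV is at right angles to VN, with radius 3.7, so the center C sits 3.7 in from both sides at C = (-21.50, 25.10). That places the tangent points at J = (-25.20, 25.10) on SJ and V = (-21.50, 28.80) on VN. Then |AV| = |V − A| = 35.94.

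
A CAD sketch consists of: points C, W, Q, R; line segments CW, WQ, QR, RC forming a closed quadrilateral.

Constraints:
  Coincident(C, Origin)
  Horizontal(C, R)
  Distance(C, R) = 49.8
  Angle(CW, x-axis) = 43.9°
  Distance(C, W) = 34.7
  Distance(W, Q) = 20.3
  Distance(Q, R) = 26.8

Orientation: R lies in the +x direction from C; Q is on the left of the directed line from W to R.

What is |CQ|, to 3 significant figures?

52.3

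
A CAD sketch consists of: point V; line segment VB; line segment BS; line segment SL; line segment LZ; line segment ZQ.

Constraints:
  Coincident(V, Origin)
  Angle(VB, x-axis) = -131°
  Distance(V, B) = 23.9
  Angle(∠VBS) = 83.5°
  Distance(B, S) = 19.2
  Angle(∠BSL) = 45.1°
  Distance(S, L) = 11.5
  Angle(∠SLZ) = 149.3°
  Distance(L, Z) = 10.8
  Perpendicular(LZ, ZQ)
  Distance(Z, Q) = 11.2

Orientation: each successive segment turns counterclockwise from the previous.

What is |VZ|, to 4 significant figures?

13.08

V is at the origin; VB runs at -131.0° with length 23.9, so B = (-15.68, -18.04). ∠VBS = 83.5° gives BS at -34.50° from the x-axis; with |BS| = 19.2, S = (0.1434, -28.91). ∠BSL = 45.1° gives SL at 100.4° from the x-axis; with |SL| = 11.5, L = (-1.933, -17.60). ∠SLZ = 149.3° gives LZ at 131.1° from the x-axis; with |LZ| = 10.8, Z = (-9.032, -9.463). Then |VZ| = |Z − V| = 13.08.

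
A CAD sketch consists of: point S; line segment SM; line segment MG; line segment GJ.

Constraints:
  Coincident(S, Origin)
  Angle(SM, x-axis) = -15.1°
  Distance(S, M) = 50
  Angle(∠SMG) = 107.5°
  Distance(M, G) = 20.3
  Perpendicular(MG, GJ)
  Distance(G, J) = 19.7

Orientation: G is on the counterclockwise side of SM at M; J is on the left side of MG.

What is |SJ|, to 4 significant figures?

45.08

S is at the origin; SM runs at -15.1° with length 50.0, so M = 50.0·(cos -15.1°, sin -15.1°) = (48.27, -13.03). ∠SMG = 107.5°, so MG runs at -15.1° + (180° − 107.5°) = 57.40° from the x-axis; with |MG| = 20.3, G = M + 20.3·(cos 57.40°, sin 57.40°) = (59.21, 4.077). MG is perpendicular to GJ; with |GJ| = 19.7 on the left of MG, J = G + 19.7·(-0.8425, 0.5388) = (42.61, 14.69). Then |SJ| = |J − S| = 45.08.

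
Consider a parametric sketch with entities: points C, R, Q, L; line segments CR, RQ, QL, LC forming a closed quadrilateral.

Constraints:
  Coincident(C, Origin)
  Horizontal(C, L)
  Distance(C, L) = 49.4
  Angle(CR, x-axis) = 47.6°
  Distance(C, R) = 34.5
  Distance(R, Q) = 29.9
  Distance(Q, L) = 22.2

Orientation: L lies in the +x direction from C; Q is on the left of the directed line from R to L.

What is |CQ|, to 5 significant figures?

57.306

Checks: |RQ| = 29.90 ✓; |QL| = 22.20 ✓.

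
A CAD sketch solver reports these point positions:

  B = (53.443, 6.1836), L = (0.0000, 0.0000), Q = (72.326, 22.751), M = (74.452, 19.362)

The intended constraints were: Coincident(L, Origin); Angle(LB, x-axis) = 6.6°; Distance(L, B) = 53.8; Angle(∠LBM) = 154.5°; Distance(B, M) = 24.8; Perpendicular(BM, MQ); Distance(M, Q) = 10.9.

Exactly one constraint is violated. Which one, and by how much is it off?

Distance(M, Q) = 10.9 — off by 6.90.

L = (0.00, 0.00) ✓; LB at 6.600° ✓; |LB| = 53.80 ✓; ∠LBM = 154.5° ✓; |BM| = 24.80 ✓; ∠(BM, MQ) = 90.00° ✓; |MQ| = 4.001 ✗.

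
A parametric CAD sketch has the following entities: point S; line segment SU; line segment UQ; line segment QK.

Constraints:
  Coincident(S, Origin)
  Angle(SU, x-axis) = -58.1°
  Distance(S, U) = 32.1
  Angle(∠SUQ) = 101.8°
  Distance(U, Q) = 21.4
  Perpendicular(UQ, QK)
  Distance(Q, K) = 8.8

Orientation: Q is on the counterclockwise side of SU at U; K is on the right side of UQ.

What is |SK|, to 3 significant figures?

49.0

∠SUQ = 101.8°, so UQ runs at -58.1° + (180° − 101.8°) = 20.1° from the x-axis; with |UQ| = 21.4, Q = U + 21.4·(cos 20.1°, sin 20.1°) = (37.1, -19.9). UQ is perpendicular to QK; with |QK| = 8.8 on the right of UQ, K = Q + 8.8·(0.344, -0.939) = (40.1, -28.2). Then |SK| = |K − S| = 49.0.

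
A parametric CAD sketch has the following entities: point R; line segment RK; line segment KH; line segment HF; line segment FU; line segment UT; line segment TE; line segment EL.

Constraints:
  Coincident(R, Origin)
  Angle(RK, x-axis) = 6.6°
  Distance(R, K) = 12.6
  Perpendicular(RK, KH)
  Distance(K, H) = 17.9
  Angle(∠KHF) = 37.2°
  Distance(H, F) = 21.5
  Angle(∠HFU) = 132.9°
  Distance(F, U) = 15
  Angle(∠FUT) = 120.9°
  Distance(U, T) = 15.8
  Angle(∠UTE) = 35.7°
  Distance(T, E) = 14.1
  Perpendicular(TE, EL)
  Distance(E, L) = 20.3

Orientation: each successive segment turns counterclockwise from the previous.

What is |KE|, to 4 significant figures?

8.586

R is at the origin; RK runs at 6.6° with length 12.6, so K = (12.52, 1.448). The perpendicularity gives KH at right angles to RK, so KH runs at 96.60°; with |KH| = 17.9, H = (10.46, 19.23). ∠KHF = 37.2° gives HF at -120.6° from the x-axis; with |HF| = 21.5, F = (-0.4853, 0.7236). ∠HFU = 132.9° gives FU at -73.50° from the x-axis; with |FU| = 15.0, U = (3.775, -13.66). ∠FUT = 120.9° gives UT at -14.40° from the x-axis; with |UT| = 15.8, T = (19.08, -17.59). ∠UTE = 35.7° gives TE at 129.9° from the x-axis; with |TE| = 14.1, E = (10.03, -6.771). Then |KE| = |E − K| = 8.586.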